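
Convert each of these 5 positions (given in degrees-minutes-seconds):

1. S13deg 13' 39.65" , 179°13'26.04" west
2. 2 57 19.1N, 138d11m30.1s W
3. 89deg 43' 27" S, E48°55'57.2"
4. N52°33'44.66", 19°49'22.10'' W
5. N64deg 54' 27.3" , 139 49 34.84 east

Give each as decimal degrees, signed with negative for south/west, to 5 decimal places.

Point 1:
  Latitude: 13′ + 39.65″ = 13.66083′; 13 + 13.66083/60 = 13.227681
  S ⇒ negate
  Lon: 179 + 13/60 + 26.04/3600 = 179.223900
  W → negative
Point 2:
  Lat: 57′ + 19.1″ = 57.31833′; 2 + 57.31833/60 = 2.955306
  N → positive
  λ: 138 + 11/60 + 30.1/3600 = 138.191694
  W → negative
Point 3:
  Lat: 43′ + 27″ = 43.45000′; 89 + 43.45000/60 = 89.724167
  hemisphere S, so the sign is −
  Lon: 48 + 55/60 + 57.2/3600 = 48.932556
  E → positive
Point 4:
  Lat: 52° + 33/60 + 44.66/3600 = 52 + 0.550000 + 0.012406 = 52.562406
  N ⇒ keep positive
  λ: 49′ + 22.1″ = 49.36833′; 19 + 49.36833/60 = 19.822806
  W ⇒ negate
Point 5:
  φ: 64 + 54/60 + 27.3/3600 = 64.907583
  N ⇒ keep positive
  Lon: 49′ + 34.84″ = 49.58067′; 139 + 49.58067/60 = 139.826344
  E → positive

1. -13.22768, -179.22390
2. 2.95531, -138.19169
3. -89.72417, 48.93256
4. 52.56241, -19.82281
5. 64.90758, 139.82634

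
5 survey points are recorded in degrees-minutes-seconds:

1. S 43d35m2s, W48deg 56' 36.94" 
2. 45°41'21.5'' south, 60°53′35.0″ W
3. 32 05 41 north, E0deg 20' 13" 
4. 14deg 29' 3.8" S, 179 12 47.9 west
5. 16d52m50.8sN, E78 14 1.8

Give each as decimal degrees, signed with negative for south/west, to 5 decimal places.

Point 1:
  Lat: 35′ + 2″ = 35.03333′; 43 + 35.03333/60 = 43.583889
  S → negative
  Longitude: 48° + 56/60 + 36.94/3600 = 48 + 0.933333 + 0.010261 = 48.943594
  W → negative
Point 2:
  Latitude: 41′ + 21.5″ = 41.35833′; 45 + 41.35833/60 = 45.689306
  S → negative
  Longitude: 53′ + 35″ = 53.58333′; 60 + 53.58333/60 = 60.893056
  W → negative
Point 3:
  φ: 32 + 5/60 + 41/3600 = 32.094722
  N ⇒ keep positive
  Longitude: 0° + 20/60 + 13/3600 = 0 + 0.333333 + 0.003611 = 0.336944
  E → positive
Point 4:
  φ: 29′ + 3.8″ = 29.06333′; 14 + 29.06333/60 = 14.484389
  S ⇒ negate
  Lon: 12′ + 47.9″ = 12.79833′; 179 + 12.79833/60 = 179.213306
  hemisphere W, so the sign is −
Point 5:
  Latitude: 16° + 52/60 + 50.8/3600 = 16 + 0.866667 + 0.014111 = 16.880778
  N ⇒ keep positive
  λ: 78° + 14/60 + 1.8/3600 = 78 + 0.233333 + 0.000500 = 78.233833
  E ⇒ keep positive

1. -43.58389, -48.94359
2. -45.68931, -60.89306
3. 32.09472, 0.33694
4. -14.48439, -179.21331
5. 16.88078, 78.23383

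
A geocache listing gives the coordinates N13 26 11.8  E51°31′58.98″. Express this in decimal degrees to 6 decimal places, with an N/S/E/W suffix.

13.436611° N, 51.533050° E

Lat: 26′ + 11.8″ = 26.19667′; 13 + 26.19667/60 = 13.4366111
λ: 51 + 31/60 + 58.98/3600 = 51.5330500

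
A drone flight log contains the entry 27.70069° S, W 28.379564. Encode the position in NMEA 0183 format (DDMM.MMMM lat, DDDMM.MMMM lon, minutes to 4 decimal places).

2742.0414,S / 02822.7738,W

Lat: minutes = (27.700690 − 27) × 60 = 42.041400
Longitude: minutes = (28.379564 − 28) × 60 = 22.773840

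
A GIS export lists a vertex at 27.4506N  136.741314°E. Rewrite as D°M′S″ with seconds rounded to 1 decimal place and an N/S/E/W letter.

φ: 0.450600° → 27.03600′; 0.03600 × 60 = 2.160″
λ: 0.741314 × 60 = 44.47884′ → 44′, remainder × 60 = 28.730″

27°27′2.2″ N, 136°44′28.7″ E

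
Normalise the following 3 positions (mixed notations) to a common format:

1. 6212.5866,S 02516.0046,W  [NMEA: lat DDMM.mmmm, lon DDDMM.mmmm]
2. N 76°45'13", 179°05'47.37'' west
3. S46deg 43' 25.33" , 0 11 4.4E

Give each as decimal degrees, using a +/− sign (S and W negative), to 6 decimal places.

Point 1:
  Latitude: degrees = first 2 digits = 62, minutes = 12.5866; 62 + 12.5866/60 = 62.2097767
  S → negative
  λ: degrees = first 3 digits = 25, minutes = 16.0046; 25 + 16.0046/60 = 25.2667433
  hemisphere W, so the sign is −
Point 2:
  Lat: 76° + 45/60 + 13/3600 = 76 + 0.750000 + 0.003611 = 76.7536111
  N → positive
  Longitude: 5′ + 47.37″ = 5.78950′; 179 + 5.78950/60 = 179.0964917
  W ⇒ negate
Point 3:
  Latitude: 46° + 43/60 + 25.33/3600 = 46 + 0.716667 + 0.007036 = 46.7237028
  hemisphere S, so the sign is −
  Longitude: 0 + 11/60 + 4.4/3600 = 0.1845556
  E ⇒ keep positive

1. -62.209777, -25.266743
2. 76.753611, -179.096492
3. -46.723703, 0.184556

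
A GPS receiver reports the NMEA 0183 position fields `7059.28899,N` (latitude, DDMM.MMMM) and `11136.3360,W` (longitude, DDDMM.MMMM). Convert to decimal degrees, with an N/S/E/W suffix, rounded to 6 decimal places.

Lat: split at 2 digits → 70° and 59.28899′; 70 + 59.28899/60 = 70.9881498
Lon: split at 3 digits → 111° and 36.336′; 111 + 36.336/60 = 111.6056000

70.988150° N, 111.605600° W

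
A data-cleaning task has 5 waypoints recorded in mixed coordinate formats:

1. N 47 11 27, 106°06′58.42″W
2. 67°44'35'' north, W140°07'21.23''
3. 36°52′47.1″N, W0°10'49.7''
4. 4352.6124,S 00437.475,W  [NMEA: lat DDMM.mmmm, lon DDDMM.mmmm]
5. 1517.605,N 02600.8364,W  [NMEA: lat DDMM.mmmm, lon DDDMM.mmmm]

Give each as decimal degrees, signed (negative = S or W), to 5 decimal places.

1. 47.19083, -106.11623
2. 67.74306, -140.12256
3. 36.87975, -0.18047
4. -43.87687, -4.62458
5. 15.29342, -26.01394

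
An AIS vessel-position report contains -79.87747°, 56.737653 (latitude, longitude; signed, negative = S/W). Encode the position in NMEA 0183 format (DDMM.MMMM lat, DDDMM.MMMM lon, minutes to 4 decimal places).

7952.6482,S / 05644.2592,E

Latitude is negative → S; |value| = 79.877470
φ: minutes = (79.877470 − 79) × 60 = 52.648200
Lon: fractional part 0.737653 → 44.259180 minutes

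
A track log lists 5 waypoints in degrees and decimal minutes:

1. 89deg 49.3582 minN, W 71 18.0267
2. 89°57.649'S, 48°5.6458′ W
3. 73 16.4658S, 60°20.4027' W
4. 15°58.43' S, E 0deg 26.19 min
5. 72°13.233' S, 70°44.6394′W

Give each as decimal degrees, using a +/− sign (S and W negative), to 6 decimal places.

1. 89.822637, -71.300445
2. -89.960817, -48.094097
3. -73.274430, -60.340045
4. -15.973833, 0.436500
5. -72.220550, -70.743990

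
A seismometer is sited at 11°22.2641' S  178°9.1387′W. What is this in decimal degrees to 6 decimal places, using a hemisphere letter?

Lat: 22.2641′ = 0.371068°; total 11.3710683
λ: 178 + 9.1387/60 = 178.1523117

11.371068° S, 178.152312° W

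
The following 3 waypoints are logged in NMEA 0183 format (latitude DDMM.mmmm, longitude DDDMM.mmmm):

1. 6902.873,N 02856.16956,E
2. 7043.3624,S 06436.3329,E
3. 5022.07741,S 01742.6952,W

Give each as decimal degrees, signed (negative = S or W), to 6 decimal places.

1. 69.047883, 28.936159
2. -70.722707, 64.605548
3. -50.367957, -17.711587

Point 1:
  φ: split at 2 digits → 69° and 2.873′; 69 + 2.873/60 = 69.0478833
  N ⇒ keep positive
  λ: degrees = first 3 digits = 28, minutes = 56.16956; 28 + 56.16956/60 = 28.9361593
  E ⇒ keep positive
Point 2:
  φ: split at 2 digits → 70° and 43.3624′; 70 + 43.3624/60 = 70.7227067
  hemisphere S, so the sign is −
  Lon: degrees = first 3 digits = 64, minutes = 36.3329; 64 + 36.3329/60 = 64.6055483
  E ⇒ keep positive
Point 3:
  Lat: split at 2 digits → 50° and 22.07741′; 50 + 22.07741/60 = 50.3679568
  S ⇒ negate
  Longitude: split at 3 digits → 017° and 42.6952′; 17 + 42.6952/60 = 17.7115867
  W ⇒ negate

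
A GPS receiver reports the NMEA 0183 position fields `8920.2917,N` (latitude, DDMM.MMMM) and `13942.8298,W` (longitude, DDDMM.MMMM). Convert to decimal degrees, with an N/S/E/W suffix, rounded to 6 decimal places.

Lat: split at 2 digits → 89° and 20.2917′; 89 + 20.2917/60 = 89.3381950
Lon: degrees = first 3 digits = 139, minutes = 42.8298; 139 + 42.8298/60 = 139.7138300

89.338195° N, 139.713830° W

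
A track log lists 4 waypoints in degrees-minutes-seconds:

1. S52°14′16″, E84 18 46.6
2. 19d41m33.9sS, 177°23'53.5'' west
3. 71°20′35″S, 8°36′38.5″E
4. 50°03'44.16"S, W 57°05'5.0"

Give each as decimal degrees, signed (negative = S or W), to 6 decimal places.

1. -52.237778, 84.312944
2. -19.692750, -177.398194
3. -71.343056, 8.610694
4. -50.062267, -57.084722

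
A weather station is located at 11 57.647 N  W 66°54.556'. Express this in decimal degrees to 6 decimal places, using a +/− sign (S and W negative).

11.960783, -66.909267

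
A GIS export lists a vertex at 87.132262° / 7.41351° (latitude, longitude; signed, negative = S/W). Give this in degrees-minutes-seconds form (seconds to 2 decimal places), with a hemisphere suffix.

Lat: 0.132262° → 7.93572′; 0.93572 × 60 = 56.1432″
λ: 0.413510° → 24.81060′; 0.81060 × 60 = 48.6360″

87°07′56.14″ N, 7°24′48.64″ E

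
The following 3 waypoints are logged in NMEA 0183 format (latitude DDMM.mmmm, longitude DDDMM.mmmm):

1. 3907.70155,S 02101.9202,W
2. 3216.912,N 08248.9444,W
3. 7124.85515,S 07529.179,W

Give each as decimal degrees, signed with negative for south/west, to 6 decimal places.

Point 1:
  Lat: degrees = first 2 digits = 39, minutes = 7.70155; 39 + 7.70155/60 = 39.1283592
  hemisphere S, so the sign is −
  λ: split at 3 digits → 021° and 1.9202′; 21 + 1.9202/60 = 21.0320033
  W → negative
Point 2:
  Lat: degrees = first 2 digits = 32, minutes = 16.912; 32 + 16.912/60 = 32.2818667
  N ⇒ keep positive
  λ: degrees = first 3 digits = 82, minutes = 48.9444; 82 + 48.9444/60 = 82.8157400
  hemisphere W, so the sign is −
Point 3:
  φ: degrees = first 2 digits = 71, minutes = 24.85515; 71 + 24.85515/60 = 71.4142525
  S → negative
  Longitude: degrees = first 3 digits = 75, minutes = 29.179; 75 + 29.179/60 = 75.4863167
  hemisphere W, so the sign is −

1. -39.128359, -21.032003
2. 32.281867, -82.815740
3. -71.414253, -75.486317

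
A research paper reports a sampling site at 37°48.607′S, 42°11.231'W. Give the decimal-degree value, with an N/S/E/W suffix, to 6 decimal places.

37.810117° S, 42.187183° W

Lat: 48.607′ = 0.810117°; total 37.8101167
Lon: 42 + 11.231/60 = 42.1871833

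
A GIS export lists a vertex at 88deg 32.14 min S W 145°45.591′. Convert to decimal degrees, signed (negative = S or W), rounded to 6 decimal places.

φ: 88 + 32.14/60 = 88.5356667
S → negative
λ: 45.591′ = 0.759850°; total 145.7598500
W → negative

-88.535667, -145.759850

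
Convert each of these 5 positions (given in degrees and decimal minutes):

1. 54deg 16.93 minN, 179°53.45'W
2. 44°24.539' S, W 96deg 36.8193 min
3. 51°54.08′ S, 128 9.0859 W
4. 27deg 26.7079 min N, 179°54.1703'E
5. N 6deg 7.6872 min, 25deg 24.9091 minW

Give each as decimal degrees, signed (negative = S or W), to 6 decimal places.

1. 54.282167, -179.890833
2. -44.408983, -96.613655
3. -51.901333, -128.151432
4. 27.445132, 179.902838
5. 6.128120, -25.415152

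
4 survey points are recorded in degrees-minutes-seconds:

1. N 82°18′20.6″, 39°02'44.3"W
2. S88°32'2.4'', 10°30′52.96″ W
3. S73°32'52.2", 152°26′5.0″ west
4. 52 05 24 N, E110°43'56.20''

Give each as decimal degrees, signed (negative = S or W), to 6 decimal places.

Point 1:
  Latitude: 82 + 18/60 + 20.6/3600 = 82.3057222
  N → positive
  Longitude: 39° + 2/60 + 44.3/3600 = 39 + 0.033333 + 0.012306 = 39.0456389
  W ⇒ negate
Point 2:
  φ: 88° + 32/60 + 2.4/3600 = 88 + 0.533333 + 0.000667 = 88.5340000
  S ⇒ negate
  Longitude: 30′ + 52.96″ = 30.88267′; 10 + 30.88267/60 = 10.5147111
  W → negative
Point 3:
  φ: 73 + 32/60 + 52.2/3600 = 73.5478333
  hemisphere S, so the sign is −
  Longitude: 152° + 26/60 + 5/3600 = 152 + 0.433333 + 0.001389 = 152.4347222
  W → negative
Point 4:
  Latitude: 52 + 5/60 + 24/3600 = 52.0900000
  N ⇒ keep positive
  λ: 110 + 43/60 + 56.2/3600 = 110.7322778
  E ⇒ keep positive

1. 82.305722, -39.045639
2. -88.534000, -10.514711
3. -73.547833, -152.434722
4. 52.090000, 110.732278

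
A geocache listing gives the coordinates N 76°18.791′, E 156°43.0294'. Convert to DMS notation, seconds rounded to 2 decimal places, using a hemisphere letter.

76°18′47.46″ N, 156°43′1.76″ E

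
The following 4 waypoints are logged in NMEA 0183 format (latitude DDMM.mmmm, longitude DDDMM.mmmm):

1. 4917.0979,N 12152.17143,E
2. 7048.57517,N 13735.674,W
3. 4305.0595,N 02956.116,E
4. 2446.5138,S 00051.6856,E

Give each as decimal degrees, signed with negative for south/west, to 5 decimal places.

Point 1:
  φ: degrees = first 2 digits = 49, minutes = 17.0979; 49 + 17.0979/60 = 49.284965
  N → positive
  Longitude: split at 3 digits → 121° and 52.17143′; 121 + 52.17143/60 = 121.869524
  E → positive
Point 2:
  φ: degrees = first 2 digits = 70, minutes = 48.57517; 70 + 48.57517/60 = 70.809586
  N → positive
  Longitude: degrees = first 3 digits = 137, minutes = 35.674; 137 + 35.674/60 = 137.594567
  hemisphere W, so the sign is −
Point 3:
  Latitude: degrees = first 2 digits = 43, minutes = 5.0595; 43 + 5.0595/60 = 43.084325
  N ⇒ keep positive
  Lon: degrees = first 3 digits = 29, minutes = 56.116; 29 + 56.116/60 = 29.935267
  E ⇒ keep positive
Point 4:
  φ: split at 2 digits → 24° and 46.5138′; 24 + 46.5138/60 = 24.775230
  hemisphere S, so the sign is −
  λ: split at 3 digits → 000° and 51.6856′; 0 + 51.6856/60 = 0.861427
  E → positive

1. 49.28497, 121.86952
2. 70.80959, -137.59457
3. 43.08433, 29.93527
4. -24.77523, 0.86143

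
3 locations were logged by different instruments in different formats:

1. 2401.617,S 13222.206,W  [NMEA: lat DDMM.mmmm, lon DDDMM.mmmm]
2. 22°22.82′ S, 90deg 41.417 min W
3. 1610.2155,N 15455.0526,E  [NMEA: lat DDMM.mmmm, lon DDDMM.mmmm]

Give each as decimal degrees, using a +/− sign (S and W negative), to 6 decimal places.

1. -24.026950, -132.370100
2. -22.380333, -90.690283
3. 16.170258, 154.917543

Point 1:
  Latitude: degrees = first 2 digits = 24, minutes = 1.617; 24 + 1.617/60 = 24.0269500
  S → negative
  Longitude: degrees = first 3 digits = 132, minutes = 22.206; 132 + 22.206/60 = 132.3701000
  hemisphere W, so the sign is −
Point 2:
  Lat: 22.82′ = 0.380333°; total 22.3803333
  S → negative
  Longitude: 41.417′ = 0.690283°; total 90.6902833
  W ⇒ negate
Point 3:
  Latitude: split at 2 digits → 16° and 10.2155′; 16 + 10.2155/60 = 16.1702583
  N → positive
  Lon: degrees = first 3 digits = 154, minutes = 55.0526; 154 + 55.0526/60 = 154.9175433
  E → positive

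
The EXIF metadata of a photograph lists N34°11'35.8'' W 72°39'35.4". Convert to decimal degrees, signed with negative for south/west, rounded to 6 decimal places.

φ: 34 + 11/60 + 35.8/3600 = 34.1932778
N → positive
Longitude: 72 + 39/60 + 35.4/3600 = 72.6598333
W → negative

34.193278, -72.659833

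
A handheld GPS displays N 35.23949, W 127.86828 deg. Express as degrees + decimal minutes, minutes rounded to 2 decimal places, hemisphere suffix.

35° 14.37′ N, 127° 52.10′ W

Lat: 35° + 0.239490 × 60 = 35° 14.3694′
Longitude: fractional part 0.868280 → 52.0968 minutes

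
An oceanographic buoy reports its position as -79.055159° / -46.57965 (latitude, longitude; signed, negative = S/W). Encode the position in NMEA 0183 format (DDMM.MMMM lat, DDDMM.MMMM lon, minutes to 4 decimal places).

7903.3095,S / 04634.7790,W

Latitude is negative → S; |value| = 79.055159
Lat: fractional part 0.055159 → 3.309540 minutes
Longitude is negative → W; |value| = 46.579650
Longitude: 46° + 0.579650 × 60 = 46° 34.779000′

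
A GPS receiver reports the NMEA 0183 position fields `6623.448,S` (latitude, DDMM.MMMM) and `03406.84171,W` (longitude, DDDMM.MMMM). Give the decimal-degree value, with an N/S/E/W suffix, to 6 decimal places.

Lat: degrees = first 2 digits = 66, minutes = 23.448; 66 + 23.448/60 = 66.3908000
Lon: split at 3 digits → 034° and 6.84171′; 34 + 6.84171/60 = 34.1140285

66.390800° S, 34.114029° W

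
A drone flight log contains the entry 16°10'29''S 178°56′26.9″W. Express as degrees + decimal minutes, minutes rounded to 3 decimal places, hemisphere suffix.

Lat: seconds/60 = 0.48333; minutes = 10 + 0.48333 = 10.48333
λ: seconds/60 = 0.44833; minutes = 56 + 0.44833 = 56.44833

16° 10.483′ S, 178° 56.448′ W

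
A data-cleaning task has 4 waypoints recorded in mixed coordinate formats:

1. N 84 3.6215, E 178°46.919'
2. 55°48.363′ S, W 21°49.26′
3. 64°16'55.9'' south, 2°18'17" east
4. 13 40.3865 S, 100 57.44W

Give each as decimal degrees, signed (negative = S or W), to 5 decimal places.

1. 84.06036, 178.78198
2. -55.80605, -21.82100
3. -64.28219, 2.30472
4. -13.67311, -100.95733

Point 1:
  φ: 84 + 3.6215/60 = 84.060358
  N ⇒ keep positive
  λ: 178 + 46.919/60 = 178.781983
  E → positive
Point 2:
  Lat: 55 + 48.363/60 = 55.806050
  S → negative
  λ: 49.26′ = 0.821000°; total 21.821000
  hemisphere W, so the sign is −
Point 3:
  Latitude: 64 + 16/60 + 55.9/3600 = 64.282194
  S ⇒ negate
  Longitude: 18′ + 17″ = 18.28333′; 2 + 18.28333/60 = 2.304722
  E → positive
Point 4:
  φ: 13 + 40.3865/60 = 13.673108
  hemisphere S, so the sign is −
  λ: 57.44′ = 0.957333°; total 100.957333
  W ⇒ negate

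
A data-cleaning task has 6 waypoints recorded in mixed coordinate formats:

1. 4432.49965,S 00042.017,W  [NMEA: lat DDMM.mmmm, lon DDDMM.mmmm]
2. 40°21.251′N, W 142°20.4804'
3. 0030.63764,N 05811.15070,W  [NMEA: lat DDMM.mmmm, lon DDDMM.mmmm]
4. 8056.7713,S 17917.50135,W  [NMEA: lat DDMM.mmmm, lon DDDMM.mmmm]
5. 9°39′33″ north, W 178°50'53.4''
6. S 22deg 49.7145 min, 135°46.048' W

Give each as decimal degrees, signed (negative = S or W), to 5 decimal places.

Point 1:
  φ: degrees = first 2 digits = 44, minutes = 32.49965; 44 + 32.49965/60 = 44.541661
  S ⇒ negate
  λ: split at 3 digits → 000° and 42.017′; 0 + 42.017/60 = 0.700283
  hemisphere W, so the sign is −
Point 2:
  φ: 21.251′ = 0.354183°; total 40.354183
  N ⇒ keep positive
  Lon: 20.4804′ = 0.341340°; total 142.341340
  hemisphere W, so the sign is −
Point 3:
  Latitude: split at 2 digits → 00° and 30.63764′; 0 + 30.63764/60 = 0.510627
  N → positive
  Longitude: split at 3 digits → 058° and 11.1507′; 58 + 11.1507/60 = 58.185845
  hemisphere W, so the sign is −
Point 4:
  Latitude: split at 2 digits → 80° and 56.7713′; 80 + 56.7713/60 = 80.946188
  S → negative
  Lon: degrees = first 3 digits = 179, minutes = 17.50135; 179 + 17.50135/60 = 179.291689
  W ⇒ negate
Point 5:
  Latitude: 9° + 39/60 + 33/3600 = 9 + 0.650000 + 0.009167 = 9.659167
  N ⇒ keep positive
  λ: 178 + 50/60 + 53.4/3600 = 178.848167
  W → negative
Point 6:
  Latitude: 22 + 49.7145/60 = 22.828575
  hemisphere S, so the sign is −
  Longitude: 46.048′ = 0.767467°; total 135.767467
  hemisphere W, so the sign is −

1. -44.54166, -0.70028
2. 40.35418, -142.34134
3. 0.51063, -58.18585
4. -80.94619, -179.29169
5. 9.65917, -178.84817
6. -22.82858, -135.76747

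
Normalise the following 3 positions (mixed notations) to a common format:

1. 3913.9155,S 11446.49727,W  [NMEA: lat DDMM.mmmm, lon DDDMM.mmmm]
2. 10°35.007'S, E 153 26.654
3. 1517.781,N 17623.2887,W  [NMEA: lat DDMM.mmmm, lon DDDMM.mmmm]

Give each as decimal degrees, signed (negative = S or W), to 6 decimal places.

Point 1:
  Latitude: split at 2 digits → 39° and 13.9155′; 39 + 13.9155/60 = 39.2319250
  S ⇒ negate
  λ: split at 3 digits → 114° and 46.49727′; 114 + 46.49727/60 = 114.7749545
  hemisphere W, so the sign is −
Point 2:
  φ: 35.007′ = 0.583450°; total 10.5834500
  S ⇒ negate
  λ: 153 + 26.654/60 = 153.4442333
  E ⇒ keep positive
Point 3:
  φ: split at 2 digits → 15° and 17.781′; 15 + 17.781/60 = 15.2963500
  N → positive
  Longitude: degrees = first 3 digits = 176, minutes = 23.2887; 176 + 23.2887/60 = 176.3881450
  W → negative

1. -39.231925, -114.774955
2. -10.583450, 153.444233
3. 15.296350, -176.388145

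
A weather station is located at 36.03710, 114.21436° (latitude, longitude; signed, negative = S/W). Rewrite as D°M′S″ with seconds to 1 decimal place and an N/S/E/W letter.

36°02′13.6″ N, 114°12′51.7″ E

Latitude: 0.037100° → 2.22600′; 0.22600 × 60 = 13.560″
λ: whole degrees 114; 12.86160′ → 12′ and 51.696″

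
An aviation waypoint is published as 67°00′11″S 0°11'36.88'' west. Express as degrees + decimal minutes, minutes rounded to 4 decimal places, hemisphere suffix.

φ: 0 + 11/60 = 0.183333′
Lon: seconds/60 = 0.61467; minutes = 11 + 0.61467 = 11.614667

67° 0.1833′ S, 0° 11.6147′ W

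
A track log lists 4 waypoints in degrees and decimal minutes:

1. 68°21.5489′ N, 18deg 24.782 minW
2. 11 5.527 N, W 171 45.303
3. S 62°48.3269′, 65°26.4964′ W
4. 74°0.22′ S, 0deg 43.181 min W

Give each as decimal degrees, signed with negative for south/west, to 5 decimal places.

1. 68.35915, -18.41303
2. 11.09212, -171.75505
3. -62.80545, -65.44161
4. -74.00367, -0.71968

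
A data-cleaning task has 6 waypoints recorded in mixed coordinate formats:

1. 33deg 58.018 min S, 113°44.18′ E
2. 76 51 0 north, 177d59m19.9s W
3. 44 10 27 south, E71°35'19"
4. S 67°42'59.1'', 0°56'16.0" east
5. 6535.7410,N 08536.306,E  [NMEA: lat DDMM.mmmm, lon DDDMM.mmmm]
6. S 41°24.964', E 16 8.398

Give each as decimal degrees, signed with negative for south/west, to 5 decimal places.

1. -33.96697, 113.73633
2. 76.85000, -177.98886
3. -44.17417, 71.58861
4. -67.71642, 0.93778
5. 65.59568, 85.60510
6. -41.41607, 16.13997

Point 1:
  Lat: 33 + 58.018/60 = 33.966967
  S → negative
  Lon: 113 + 44.18/60 = 113.736333
  E ⇒ keep positive
Point 2:
  Latitude: 76° + 51/60 + 0/3600 = 76 + 0.850000 + 0.000000 = 76.850000
  N ⇒ keep positive
  Longitude: 177° + 59/60 + 19.9/3600 = 177 + 0.983333 + 0.005528 = 177.988861
  W ⇒ negate
Point 3:
  φ: 44 + 10/60 + 27/3600 = 44.174167
  hemisphere S, so the sign is −
  Longitude: 71 + 35/60 + 19/3600 = 71.588611
  E ⇒ keep positive
Point 4:
  Latitude: 42′ + 59.1″ = 42.98500′; 67 + 42.98500/60 = 67.716417
  hemisphere S, so the sign is −
  Longitude: 0 + 56/60 + 16/3600 = 0.937778
  E ⇒ keep positive
Point 5:
  Lat: split at 2 digits → 65° and 35.741′; 65 + 35.741/60 = 65.595683
  N → positive
  Lon: degrees = first 3 digits = 85, minutes = 36.306; 85 + 36.306/60 = 85.605100
  E → positive
Point 6:
  φ: 41 + 24.964/60 = 41.416067
  S → negative
  Lon: 8.398′ = 0.139967°; total 16.139967
  E → positive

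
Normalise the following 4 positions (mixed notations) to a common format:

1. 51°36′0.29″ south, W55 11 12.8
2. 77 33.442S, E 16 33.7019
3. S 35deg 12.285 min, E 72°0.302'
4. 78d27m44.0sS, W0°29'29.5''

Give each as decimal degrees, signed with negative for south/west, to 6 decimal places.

Point 1:
  Latitude: 51 + 36/60 + 0.29/3600 = 51.6000806
  S → negative
  Longitude: 55 + 11/60 + 12.8/3600 = 55.1868889
  W ⇒ negate
Point 2:
  Latitude: 77 + 33.442/60 = 77.5573667
  S → negative
  Longitude: 33.7019′ = 0.561698°; total 16.5616983
  E → positive
Point 3:
  Lat: 12.285′ = 0.204750°; total 35.2047500
  hemisphere S, so the sign is −
  λ: 0.302′ = 0.005033°; total 72.0050333
  E ⇒ keep positive
Point 4:
  φ: 78° + 27/60 + 44/3600 = 78 + 0.450000 + 0.012222 = 78.4622222
  S ⇒ negate
  Longitude: 0 + 29/60 + 29.5/3600 = 0.4915278
  hemisphere W, so the sign is −

1. -51.600081, -55.186889
2. -77.557367, 16.561698
3. -35.204750, 72.005033
4. -78.462222, -0.491528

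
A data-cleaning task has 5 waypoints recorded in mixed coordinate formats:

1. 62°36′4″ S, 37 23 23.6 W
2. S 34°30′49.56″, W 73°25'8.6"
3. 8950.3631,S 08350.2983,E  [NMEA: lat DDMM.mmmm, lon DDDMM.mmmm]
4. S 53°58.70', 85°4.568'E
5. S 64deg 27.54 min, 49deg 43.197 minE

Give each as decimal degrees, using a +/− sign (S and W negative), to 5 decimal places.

Point 1:
  Lat: 36′ + 4″ = 36.06667′; 62 + 36.06667/60 = 62.601111
  S ⇒ negate
  Longitude: 37° + 23/60 + 23.6/3600 = 37 + 0.383333 + 0.006556 = 37.389889
  hemisphere W, so the sign is −
Point 2:
  Lat: 30′ + 49.56″ = 30.82600′; 34 + 30.82600/60 = 34.513767
  S ⇒ negate
  Longitude: 73° + 25/60 + 8.6/3600 = 73 + 0.416667 + 0.002389 = 73.419056
  W ⇒ negate
Point 3:
  φ: split at 2 digits → 89° and 50.3631′; 89 + 50.3631/60 = 89.839385
  S → negative
  Longitude: degrees = first 3 digits = 83, minutes = 50.2983; 83 + 50.2983/60 = 83.838305
  E → positive
Point 4:
  Latitude: 53 + 58.7/60 = 53.978333
  hemisphere S, so the sign is −
  λ: 85 + 4.568/60 = 85.076133
  E → positive
Point 5:
  Lat: 64 + 27.54/60 = 64.459000
  S → negative
  Longitude: 49 + 43.197/60 = 49.719950
  E ⇒ keep positive

1. -62.60111, -37.38989
2. -34.51377, -73.41906
3. -89.83939, 83.83831
4. -53.97833, 85.07613
5. -64.45900, 49.71995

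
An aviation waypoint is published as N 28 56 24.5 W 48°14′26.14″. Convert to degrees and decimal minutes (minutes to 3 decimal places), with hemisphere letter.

Lat: 56 + 24.5/60 = 56.40833′
Longitude: seconds/60 = 0.43567; minutes = 14 + 0.43567 = 14.43567

28° 56.408′ N, 48° 14.436′ W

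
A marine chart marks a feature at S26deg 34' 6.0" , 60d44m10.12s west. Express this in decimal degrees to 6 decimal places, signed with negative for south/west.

-26.568333, -60.736144

φ: 34′ + 6″ = 34.10000′; 26 + 34.10000/60 = 26.5683333
hemisphere S, so the sign is −
Longitude: 60° + 44/60 + 10.12/3600 = 60 + 0.733333 + 0.002811 = 60.7361444
W → negative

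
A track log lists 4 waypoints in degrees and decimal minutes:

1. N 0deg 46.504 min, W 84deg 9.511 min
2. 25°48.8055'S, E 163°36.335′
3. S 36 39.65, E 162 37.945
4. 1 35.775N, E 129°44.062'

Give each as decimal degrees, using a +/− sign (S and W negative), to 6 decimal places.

Point 1:
  Lat: 46.504′ = 0.775067°; total 0.7750667
  N → positive
  λ: 9.511′ = 0.158517°; total 84.1585167
  W ⇒ negate
Point 2:
  Lat: 48.8055′ = 0.813425°; total 25.8134250
  S → negative
  Lon: 163 + 36.335/60 = 163.6055833
  E ⇒ keep positive
Point 3:
  Lat: 39.65′ = 0.660833°; total 36.6608333
  hemisphere S, so the sign is −
  Lon: 37.945′ = 0.632417°; total 162.6324167
  E → positive
Point 4:
  φ: 35.775′ = 0.596250°; total 1.5962500
  N ⇒ keep positive
  Longitude: 129 + 44.062/60 = 129.7343667
  E → positive

1. 0.775067, -84.158517
2. -25.813425, 163.605583
3. -36.660833, 162.632417
4. 1.596250, 129.734367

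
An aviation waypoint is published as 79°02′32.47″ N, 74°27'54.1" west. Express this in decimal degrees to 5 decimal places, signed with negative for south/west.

79.04235, -74.46503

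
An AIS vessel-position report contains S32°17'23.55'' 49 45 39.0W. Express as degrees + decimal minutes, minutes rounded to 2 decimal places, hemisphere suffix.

32° 17.39′ S, 49° 45.65′ W

Latitude: seconds/60 = 0.39250; minutes = 17 + 0.39250 = 17.3925
Longitude: 45 + 39/60 = 45.6500′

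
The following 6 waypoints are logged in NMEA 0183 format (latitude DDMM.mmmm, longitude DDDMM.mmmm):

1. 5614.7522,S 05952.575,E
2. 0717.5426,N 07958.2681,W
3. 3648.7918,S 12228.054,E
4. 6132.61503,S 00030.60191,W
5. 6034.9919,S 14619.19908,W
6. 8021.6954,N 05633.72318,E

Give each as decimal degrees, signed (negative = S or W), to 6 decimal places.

1. -56.245870, 59.876250
2. 7.292377, -79.971135
3. -36.813197, 122.467567
4. -61.543584, -0.510032
5. -60.583198, -146.319985
6. 80.361590, 56.562053

Point 1:
  Lat: degrees = first 2 digits = 56, minutes = 14.7522; 56 + 14.7522/60 = 56.2458700
  S ⇒ negate
  λ: degrees = first 3 digits = 59, minutes = 52.575; 59 + 52.575/60 = 59.8762500
  E ⇒ keep positive
Point 2:
  Lat: degrees = first 2 digits = 7, minutes = 17.5426; 7 + 17.5426/60 = 7.2923767
  N → positive
  λ: degrees = first 3 digits = 79, minutes = 58.2681; 79 + 58.2681/60 = 79.9711350
  W → negative
Point 3:
  Latitude: split at 2 digits → 36° and 48.7918′; 36 + 48.7918/60 = 36.8131967
  S → negative
  Longitude: degrees = first 3 digits = 122, minutes = 28.054; 122 + 28.054/60 = 122.4675667
  E → positive
Point 4:
  Latitude: degrees = first 2 digits = 61, minutes = 32.61503; 61 + 32.61503/60 = 61.5435838
  hemisphere S, so the sign is −
  λ: degrees = first 3 digits = 0, minutes = 30.60191; 0 + 30.60191/60 = 0.5100318
  W → negative
Point 5:
  Lat: split at 2 digits → 60° and 34.9919′; 60 + 34.9919/60 = 60.5831983
  S ⇒ negate
  λ: degrees = first 3 digits = 146, minutes = 19.19908; 146 + 19.19908/60 = 146.3199847
  W → negative
Point 6:
  φ: degrees = first 2 digits = 80, minutes = 21.6954; 80 + 21.6954/60 = 80.3615900
  N → positive
  Longitude: degrees = first 3 digits = 56, minutes = 33.72318; 56 + 33.72318/60 = 56.5620530
  E ⇒ keep positive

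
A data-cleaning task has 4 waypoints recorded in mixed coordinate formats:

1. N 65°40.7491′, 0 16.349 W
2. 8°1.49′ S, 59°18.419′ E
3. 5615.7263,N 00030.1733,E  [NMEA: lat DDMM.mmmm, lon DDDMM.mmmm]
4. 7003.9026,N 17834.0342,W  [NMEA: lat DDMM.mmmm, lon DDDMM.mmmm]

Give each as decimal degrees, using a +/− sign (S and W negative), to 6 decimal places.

1. 65.679152, -0.272483
2. -8.024833, 59.306983
3. 56.262105, 0.502888
4. 70.065043, -178.567237

Point 1:
  Latitude: 65 + 40.7491/60 = 65.6791517
  N → positive
  Longitude: 16.349′ = 0.272483°; total 0.2724833
  W → negative
Point 2:
  φ: 1.49′ = 0.024833°; total 8.0248333
  S → negative
  Longitude: 18.419′ = 0.306983°; total 59.3069833
  E → positive
Point 3:
  φ: split at 2 digits → 56° and 15.7263′; 56 + 15.7263/60 = 56.2621050
  N ⇒ keep positive
  Longitude: split at 3 digits → 000° and 30.1733′; 0 + 30.1733/60 = 0.5028883
  E ⇒ keep positive
Point 4:
  φ: degrees = first 2 digits = 70, minutes = 3.9026; 70 + 3.9026/60 = 70.0650433
  N → positive
  Lon: degrees = first 3 digits = 178, minutes = 34.0342; 178 + 34.0342/60 = 178.5672367
  hemisphere W, so the sign is −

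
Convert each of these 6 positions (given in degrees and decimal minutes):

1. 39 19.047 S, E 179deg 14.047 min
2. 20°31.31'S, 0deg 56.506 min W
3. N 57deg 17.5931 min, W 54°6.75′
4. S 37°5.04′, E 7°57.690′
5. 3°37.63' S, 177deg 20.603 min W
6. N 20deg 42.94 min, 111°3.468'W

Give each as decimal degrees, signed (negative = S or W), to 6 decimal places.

Point 1:
  φ: 39 + 19.047/60 = 39.3174500
  S ⇒ negate
  λ: 179 + 14.047/60 = 179.2341167
  E ⇒ keep positive
Point 2:
  Lat: 20 + 31.31/60 = 20.5218333
  hemisphere S, so the sign is −
  Lon: 56.506′ = 0.941767°; total 0.9417667
  W → negative
Point 3:
  φ: 17.5931′ = 0.293218°; total 57.2932183
  N ⇒ keep positive
  Longitude: 54 + 6.75/60 = 54.1125000
  hemisphere W, so the sign is −
Point 4:
  φ: 5.04′ = 0.084000°; total 37.0840000
  S ⇒ negate
  Longitude: 57.69′ = 0.961500°; total 7.9615000
  E ⇒ keep positive
Point 5:
  φ: 37.63′ = 0.627167°; total 3.6271667
  S ⇒ negate
  Lon: 177 + 20.603/60 = 177.3433833
  W ⇒ negate
Point 6:
  Lat: 20 + 42.94/60 = 20.7156667
  N ⇒ keep positive
  Lon: 111 + 3.468/60 = 111.0578000
  W → negative

1. -39.317450, 179.234117
2. -20.521833, -0.941767
3. 57.293218, -54.112500
4. -37.084000, 7.961500
5. -3.627167, -177.343383
6. 20.715667, -111.057800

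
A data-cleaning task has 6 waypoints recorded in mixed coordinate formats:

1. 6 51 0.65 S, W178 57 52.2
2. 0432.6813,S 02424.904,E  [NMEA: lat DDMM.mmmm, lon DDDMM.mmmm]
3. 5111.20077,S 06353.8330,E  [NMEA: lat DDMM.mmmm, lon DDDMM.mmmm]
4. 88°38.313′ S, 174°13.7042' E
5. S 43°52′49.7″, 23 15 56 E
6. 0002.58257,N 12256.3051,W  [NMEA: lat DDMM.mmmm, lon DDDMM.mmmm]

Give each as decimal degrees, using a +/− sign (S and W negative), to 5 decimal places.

Point 1:
  Lat: 51′ + 0.65″ = 51.01083′; 6 + 51.01083/60 = 6.850181
  S → negative
  λ: 178 + 57/60 + 52.2/3600 = 178.964500
  W ⇒ negate
Point 2:
  φ: split at 2 digits → 04° and 32.6813′; 4 + 32.6813/60 = 4.544688
  hemisphere S, so the sign is −
  Longitude: split at 3 digits → 024° and 24.904′; 24 + 24.904/60 = 24.415067
  E ⇒ keep positive
Point 3:
  Latitude: degrees = first 2 digits = 51, minutes = 11.20077; 51 + 11.20077/60 = 51.186680
  S → negative
  λ: degrees = first 3 digits = 63, minutes = 53.833; 63 + 53.833/60 = 63.897217
  E ⇒ keep positive
Point 4:
  Lat: 88 + 38.313/60 = 88.638550
  hemisphere S, so the sign is −
  λ: 174 + 13.7042/60 = 174.228403
  E → positive
Point 5:
  φ: 52′ + 49.7″ = 52.82833′; 43 + 52.82833/60 = 43.880472
  hemisphere S, so the sign is −
  Lon: 15′ + 56″ = 15.93333′; 23 + 15.93333/60 = 23.265556
  E ⇒ keep positive
Point 6:
  φ: split at 2 digits → 00° and 2.58257′; 0 + 2.58257/60 = 0.043043
  N → positive
  Lon: degrees = first 3 digits = 122, minutes = 56.3051; 122 + 56.3051/60 = 122.938418
  W ⇒ negate

1. -6.85018, -178.96450
2. -4.54469, 24.41507
3. -51.18668, 63.89722
4. -88.63855, 174.22840
5. -43.88047, 23.26556
6. 0.04304, -122.93842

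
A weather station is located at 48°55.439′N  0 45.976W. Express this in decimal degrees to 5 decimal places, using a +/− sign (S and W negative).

Latitude: 48 + 55.439/60 = 48.923983
N → positive
Longitude: 45.976′ = 0.766267°; total 0.766267
W ⇒ negate

48.92398, -0.76627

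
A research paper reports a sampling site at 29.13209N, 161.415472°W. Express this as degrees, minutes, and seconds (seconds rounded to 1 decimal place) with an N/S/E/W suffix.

29°07′55.5″ N, 161°24′55.7″ W

Latitude: whole degrees 29; 7.92540′ → 7′ and 55.524″
Longitude: whole degrees 161; 24.92832′ → 24′ and 55.699″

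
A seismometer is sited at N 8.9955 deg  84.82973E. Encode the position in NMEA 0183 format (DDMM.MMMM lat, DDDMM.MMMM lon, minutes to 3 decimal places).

Lat: 8° + 0.995500 × 60 = 8° 59.73000′
λ: fractional part 0.829730 → 49.78380 minutes

0859.730,N / 08449.784,E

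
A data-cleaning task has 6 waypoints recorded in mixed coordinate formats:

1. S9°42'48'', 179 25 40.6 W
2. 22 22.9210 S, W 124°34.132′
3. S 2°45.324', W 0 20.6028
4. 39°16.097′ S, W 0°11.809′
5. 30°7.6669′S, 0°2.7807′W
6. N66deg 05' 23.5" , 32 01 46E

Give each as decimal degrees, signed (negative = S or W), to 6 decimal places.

Point 1:
  Latitude: 9 + 42/60 + 48/3600 = 9.7133333
  S ⇒ negate
  Lon: 179 + 25/60 + 40.6/3600 = 179.4279444
  W → negative
Point 2:
  Latitude: 22 + 22.921/60 = 22.3820167
  hemisphere S, so the sign is −
  Longitude: 34.132′ = 0.568867°; total 124.5688667
  W → negative
Point 3:
  Lat: 45.324′ = 0.755400°; total 2.7554000
  hemisphere S, so the sign is −
  Lon: 20.6028′ = 0.343380°; total 0.3433800
  W → negative
Point 4:
  Latitude: 39 + 16.097/60 = 39.2682833
  hemisphere S, so the sign is −
  λ: 0 + 11.809/60 = 0.1968167
  hemisphere W, so the sign is −
Point 5:
  Lat: 30 + 7.6669/60 = 30.1277817
  S → negative
  λ: 2.7807′ = 0.046345°; total 0.0463450
  hemisphere W, so the sign is −
Point 6:
  φ: 5′ + 23.5″ = 5.39167′; 66 + 5.39167/60 = 66.0898611
  N ⇒ keep positive
  Longitude: 32 + 1/60 + 46/3600 = 32.0294444
  E ⇒ keep positive

1. -9.713333, -179.427944
2. -22.382017, -124.568867
3. -2.755400, -0.343380
4. -39.268283, -0.196817
5. -30.127782, -0.046345
6. 66.089861, 32.029444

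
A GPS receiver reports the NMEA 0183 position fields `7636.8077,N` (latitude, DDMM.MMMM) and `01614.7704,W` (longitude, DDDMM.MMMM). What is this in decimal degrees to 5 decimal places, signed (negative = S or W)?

Lat: degrees = first 2 digits = 76, minutes = 36.8077; 76 + 36.8077/60 = 76.613462
N → positive
λ: split at 3 digits → 016° and 14.7704′; 16 + 14.7704/60 = 16.246173
W → negative

76.61346, -16.24617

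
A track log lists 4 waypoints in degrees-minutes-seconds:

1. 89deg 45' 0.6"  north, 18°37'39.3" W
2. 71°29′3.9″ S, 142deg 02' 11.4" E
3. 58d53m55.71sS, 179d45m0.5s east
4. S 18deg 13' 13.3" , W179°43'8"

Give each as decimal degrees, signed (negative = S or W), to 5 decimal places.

Point 1:
  φ: 89 + 45/60 + 0.6/3600 = 89.750167
  N ⇒ keep positive
  Lon: 37′ + 39.3″ = 37.65500′; 18 + 37.65500/60 = 18.627583
  W ⇒ negate
Point 2:
  Lat: 71 + 29/60 + 3.9/3600 = 71.484417
  S ⇒ negate
  λ: 2′ + 11.4″ = 2.19000′; 142 + 2.19000/60 = 142.036500
  E ⇒ keep positive
Point 3:
  Latitude: 58° + 53/60 + 55.71/3600 = 58 + 0.883333 + 0.015475 = 58.898808
  hemisphere S, so the sign is −
  Lon: 45′ + 0.5″ = 45.00833′; 179 + 45.00833/60 = 179.750139
  E ⇒ keep positive
Point 4:
  Lat: 18 + 13/60 + 13.3/3600 = 18.220361
  S ⇒ negate
  Lon: 179 + 43/60 + 8/3600 = 179.718889
  hemisphere W, so the sign is −

1. 89.75017, -18.62758
2. -71.48442, 142.03650
3. -58.89881, 179.75014
4. -18.22036, -179.71889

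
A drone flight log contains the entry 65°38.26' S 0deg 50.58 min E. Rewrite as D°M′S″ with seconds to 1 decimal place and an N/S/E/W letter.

65°38′15.6″ S, 0°50′34.8″ E

Latitude: fractional minutes 0.26000 × 60 = 15.600″
λ: 50.58000′ → 50′ and 0.58000 × 60 = 34.800″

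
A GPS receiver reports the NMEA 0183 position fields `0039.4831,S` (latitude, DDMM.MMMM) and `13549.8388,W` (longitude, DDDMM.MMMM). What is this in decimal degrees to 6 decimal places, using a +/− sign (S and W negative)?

-0.658052, -135.830647

φ: split at 2 digits → 00° and 39.4831′; 0 + 39.4831/60 = 0.6580517
S ⇒ negate
Lon: degrees = first 3 digits = 135, minutes = 49.8388; 135 + 49.8388/60 = 135.8306467
hemisphere W, so the sign is −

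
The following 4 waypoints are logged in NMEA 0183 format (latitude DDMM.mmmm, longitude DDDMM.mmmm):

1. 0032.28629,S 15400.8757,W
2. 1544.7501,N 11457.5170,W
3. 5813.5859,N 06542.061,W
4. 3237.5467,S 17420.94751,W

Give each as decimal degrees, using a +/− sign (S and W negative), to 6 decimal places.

1. -0.538105, -154.014595
2. 15.745835, -114.958617
3. 58.226432, -65.701017
4. -32.625778, -174.349125

Point 1:
  Latitude: degrees = first 2 digits = 0, minutes = 32.28629; 0 + 32.28629/60 = 0.5381048
  S ⇒ negate
  λ: degrees = first 3 digits = 154, minutes = 0.8757; 154 + 0.8757/60 = 154.0145950
  W ⇒ negate
Point 2:
  Latitude: split at 2 digits → 15° and 44.7501′; 15 + 44.7501/60 = 15.7458350
  N → positive
  Longitude: degrees = first 3 digits = 114, minutes = 57.517; 114 + 57.517/60 = 114.9586167
  hemisphere W, so the sign is −
Point 3:
  Latitude: split at 2 digits → 58° and 13.5859′; 58 + 13.5859/60 = 58.2264317
  N ⇒ keep positive
  λ: degrees = first 3 digits = 65, minutes = 42.061; 65 + 42.061/60 = 65.7010167
  W → negative
Point 4:
  Lat: degrees = first 2 digits = 32, minutes = 37.5467; 32 + 37.5467/60 = 32.6257783
  S ⇒ negate
  Longitude: degrees = first 3 digits = 174, minutes = 20.94751; 174 + 20.94751/60 = 174.3491252
  hemisphere W, so the sign is −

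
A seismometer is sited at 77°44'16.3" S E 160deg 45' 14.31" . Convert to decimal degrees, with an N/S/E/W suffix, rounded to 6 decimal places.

77.737861° S, 160.753975° E

Lat: 77 + 44/60 + 16.3/3600 = 77.7378611
Lon: 45′ + 14.31″ = 45.23850′; 160 + 45.23850/60 = 160.7539750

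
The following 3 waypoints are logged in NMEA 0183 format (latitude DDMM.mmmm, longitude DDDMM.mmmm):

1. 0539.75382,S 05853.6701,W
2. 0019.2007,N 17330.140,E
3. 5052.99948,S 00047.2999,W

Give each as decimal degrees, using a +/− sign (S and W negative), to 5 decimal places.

1. -5.66256, -58.89450
2. 0.32001, 173.50233
3. -50.88332, -0.78833

Point 1:
  Lat: degrees = first 2 digits = 5, minutes = 39.75382; 5 + 39.75382/60 = 5.662564
  hemisphere S, so the sign is −
  λ: split at 3 digits → 058° and 53.6701′; 58 + 53.6701/60 = 58.894502
  hemisphere W, so the sign is −
Point 2:
  Lat: split at 2 digits → 00° and 19.2007′; 0 + 19.2007/60 = 0.320012
  N → positive
  Longitude: degrees = first 3 digits = 173, minutes = 30.14; 173 + 30.14/60 = 173.502333
  E ⇒ keep positive
Point 3:
  Lat: degrees = first 2 digits = 50, minutes = 52.99948; 50 + 52.99948/60 = 50.883325
  S ⇒ negate
  Lon: split at 3 digits → 000° and 47.2999′; 0 + 47.2999/60 = 0.788332
  W → negative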